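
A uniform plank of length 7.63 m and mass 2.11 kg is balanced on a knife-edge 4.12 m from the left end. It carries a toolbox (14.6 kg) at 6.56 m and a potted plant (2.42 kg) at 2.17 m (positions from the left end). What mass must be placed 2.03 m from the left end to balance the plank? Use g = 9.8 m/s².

m ≈ 14.5 kg

Choose the knife-edge (at 4.12 m from the left end) as the axis so the support reaction has zero arm there.
Beam weight: 2.11 × 9.8 = 20.68 N down at 3.815 m → arm 0.305 m, τ = 20.68 × 0.305 = 6.307 N·m counterclockwise.
Toolbox: 14.6 × 9.8 = 143.1 N down at 6.56 m → arm 2.44 m, τ = 143.1 × 2.44 = 349.2 N·m clockwise.
Potted plant: 2.42 × 9.8 = 23.72 N down at 2.17 m → arm 1.95 m, τ = 23.72 × 1.95 = 46.25 N·m counterclockwise.
Net moment of known loads = 296.6 N·m clockwise.
An unknown mass m at 2.03 m has arm 2.09 m; its moment is m·g·2.09 counterclockwise.
Στ = 0 ⇒ m × 9.8 × 2.09 = 296.6 ⇒ m = 296.6 / (9.8 × 2.09) = 14.5 kg.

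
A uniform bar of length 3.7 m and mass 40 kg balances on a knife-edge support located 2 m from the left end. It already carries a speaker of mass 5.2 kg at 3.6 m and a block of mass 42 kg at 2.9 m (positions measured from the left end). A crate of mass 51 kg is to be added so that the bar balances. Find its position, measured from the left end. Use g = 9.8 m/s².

Choose the knife-edge support (at 2 m from the left end) as the axis so the support reaction has zero arm there.
Beam weight: 40 × 9.8 = 392 N down at 1.85 m → arm 0.15 m, τ = 392 × 0.15 = 58.8 N·m counterclockwise.
Speaker: 5.2 × 9.8 = 50.96 N down at 3.6 m → arm 1.6 m, τ = 50.96 × 1.6 = 81.54 N·m clockwise.
Block: 42 × 9.8 = 411.6 N down at 2.9 m → arm 0.9 m, τ = 411.6 × 0.9 = 370.4 N·m clockwise.
Net moment of existing loads = 393.1 N·m clockwise.
The crate weighs 51 × 9.8 = 499.8 N and must supply an equal counterclockwise moment, so its lever arm about the knife-edge support is 393.1 / 499.8 = 0.787 m.
That puts it at 2 − 0.787 = 1.21 m from the left end.

x ≈ 1.21 m from the left end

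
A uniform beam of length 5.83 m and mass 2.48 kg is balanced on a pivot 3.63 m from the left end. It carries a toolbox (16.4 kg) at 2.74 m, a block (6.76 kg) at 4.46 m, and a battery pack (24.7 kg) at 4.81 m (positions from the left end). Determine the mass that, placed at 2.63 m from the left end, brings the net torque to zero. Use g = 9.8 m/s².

m ≈ 18.4 kg

Take moments about the pivot (at 3.63 m from the left end).
Beam weight: 2.48 × 9.8 = 24.3 N down at 2.915 m → arm 0.715 m, τ = 24.3 × 0.715 = 17.37 N·m counterclockwise.
Toolbox: 16.4 × 9.8 = 160.7 N down at 2.74 m → arm 0.89 m, τ = 160.7 × 0.89 = 143 N·m counterclockwise.
Block: 6.76 × 9.8 = 66.25 N down at 4.46 m → arm 0.83 m, τ = 66.25 × 0.83 = 54.99 N·m clockwise.
Battery pack: 24.7 × 9.8 = 242.1 N down at 4.81 m → arm 1.18 m, τ = 242.1 × 1.18 = 285.7 N·m clockwise.
Net moment of known loads = 180.3 N·m clockwise.
An unknown mass m at 2.63 m has arm 1 m; its moment is m·g·1 counterclockwise.
Balancing moments: m × 9.8 × 1 = 180.3, giving m = 180.3 / (9.8 × 1) = 18.4 kg.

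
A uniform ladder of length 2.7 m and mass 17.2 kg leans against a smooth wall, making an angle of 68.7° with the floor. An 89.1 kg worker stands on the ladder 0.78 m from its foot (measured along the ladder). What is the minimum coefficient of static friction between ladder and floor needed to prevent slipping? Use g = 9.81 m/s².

Taking torques about the foot of the ladder:
Ladder weight 17.2×9.81 = 168.7 N acts at 1.35 m along the ladder; its horizontal arm is 1.35·cos68.7° = 0.4904 m → τ = 82.73 N·m clockwise.
Worker: 89.1×9.81 = 874.1 N at 0.78 m → arm 0.2833 m → τ = 247.6 N·m clockwise.
Wall normal N acts horizontally at the top; its moment arm is the height L sinθ = 2.7·sin68.7° = 2.516 m, counterclockwise.
Balancing moments: N × 2.516 = 330.3, giving N = 131.3 N.
ΣFx = 0 ⇒ f = N_wall = 131.3 N. ΣFy = 0 ⇒ N_floor = 1043 N.
μ_min = f / N_floor = 131.3 / 1043 = 0.126.

μ_min ≈ 0.126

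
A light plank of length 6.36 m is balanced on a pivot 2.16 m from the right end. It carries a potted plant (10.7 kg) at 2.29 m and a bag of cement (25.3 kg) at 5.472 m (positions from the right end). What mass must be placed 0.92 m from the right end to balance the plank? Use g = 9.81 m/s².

About the pivot (at 2.16 m from the right end):
Potted plant: 10.7 × 9.81 = 105 N down at 2.29 m → arm 0.13 m, τ = 105 × 0.13 = 13.65 N·m counterclockwise.
Bag of cement: 25.3 × 9.81 = 248.2 N down at 5.472 m → arm 3.312 m, τ = 248.2 × 3.312 = 822 N·m counterclockwise.
Net moment of known loads = 835.6 N·m counterclockwise.
An unknown mass m at 0.92 m has arm 1.24 m; its moment is m·g·1.24 clockwise.
Setting net torque to zero: m × 9.81 × 1.24 = 835.6 → m = 835.6 / (9.81 × 1.24) = 68.7 kg.

m ≈ 68.7 kg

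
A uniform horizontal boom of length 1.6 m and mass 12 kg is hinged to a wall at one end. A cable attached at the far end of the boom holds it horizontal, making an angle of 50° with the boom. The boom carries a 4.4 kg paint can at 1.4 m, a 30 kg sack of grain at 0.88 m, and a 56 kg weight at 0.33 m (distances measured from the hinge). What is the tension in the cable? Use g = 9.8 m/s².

Sum moments about the hinge (the unknown hinge reaction has zero arm there).
Beam weight: 12 × 9.8 = 117.6 N down at 0.8 m → arm 0.8 m, τ = 117.6 × 0.8 = 94.08 N·m clockwise.
Paint can: 4.4 × 9.8 = 43.12 N down at 1.4 m → arm 1.4 m, τ = 43.12 × 1.4 = 60.37 N·m clockwise.
Sack of grain: 30 × 9.8 = 294 N down at 0.88 m → arm 0.88 m, τ = 294 × 0.88 = 258.7 N·m clockwise.
Weight: 56 × 9.8 = 548.8 N down at 0.33 m → arm 0.33 m, τ = 548.8 × 0.33 = 181.1 N·m clockwise.
Total clockwise load moment = 594.2 N·m.
The cable tension T acts at 1.6 m; only its component perpendicular to the boom, T sinθ, produces torque. sin 50° = 0.766.
Setting net torque to zero: T × 1.6 × 0.766 = 594.2 → T = 594.2 / 1.226 = 485 N.

T ≈ 485 N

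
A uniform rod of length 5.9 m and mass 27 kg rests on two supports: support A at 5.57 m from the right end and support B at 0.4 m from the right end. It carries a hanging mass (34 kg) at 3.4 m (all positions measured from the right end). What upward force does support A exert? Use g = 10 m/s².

R_A ≈ 330 N

Sum moments about support B (its reaction then has zero moment arm).
Beam weight: 27 × 10 = 270 N down at 2.95 m → arm 2.55 m, τ = 270 × 2.55 = 688.5 N·m counterclockwise.
Hanging mass: 34 × 10 = 340 N down at 3.4 m → arm 3 m, τ = 340 × 3 = 1020 N·m counterclockwise.
Net load moment about support B = 1708 N·m counterclockwise.
Reaction R at support A is upward at 5.57 m, arm 5.17 m → moment R × 5.17 clockwise.
Balancing moments: R × 5.17 = 1708, giving R = 330 N.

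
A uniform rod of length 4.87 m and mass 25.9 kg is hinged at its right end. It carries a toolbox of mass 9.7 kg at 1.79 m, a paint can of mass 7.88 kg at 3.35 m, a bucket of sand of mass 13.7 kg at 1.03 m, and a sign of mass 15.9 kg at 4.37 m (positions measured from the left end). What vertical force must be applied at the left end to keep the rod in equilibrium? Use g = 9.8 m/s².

F ≈ 333 N

Choose the right end as the axis so the unknown pivot reaction has zero arm there.
Beam weight: 25.9 × 9.8 = 253.8 N down at 2.435 m → arm 2.435 m, τ = 253.8 × 2.435 = 618 N·m counterclockwise.
Toolbox: 9.7 × 9.8 = 95.06 N down at 1.79 m → arm 3.08 m, τ = 95.06 × 3.08 = 292.8 N·m counterclockwise.
Paint can: 7.88 × 9.8 = 77.22 N down at 3.35 m → arm 1.52 m, τ = 77.22 × 1.52 = 117.4 N·m counterclockwise.
Bucket of sand: 13.7 × 9.8 = 134.3 N down at 1.03 m → arm 3.84 m, τ = 134.3 × 3.84 = 515.7 N·m counterclockwise.
Sign: 15.9 × 9.8 = 155.8 N down at 4.37 m → arm 0.5 m, τ = 155.8 × 0.5 = 77.9 N·m counterclockwise.
Net moment of the loads = 1622 N·m counterclockwise.
The upward force F acts at the left end, arm 4.87 m, giving F × 4.87 clockwise.
Balancing moments: F × 4.87 = 1622, giving F = 1622 / 4.87 = 333 N.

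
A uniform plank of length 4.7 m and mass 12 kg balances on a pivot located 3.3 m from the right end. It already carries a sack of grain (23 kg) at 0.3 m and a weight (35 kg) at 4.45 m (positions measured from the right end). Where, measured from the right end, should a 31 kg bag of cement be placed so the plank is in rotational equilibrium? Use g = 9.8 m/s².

Sum moments about the pivot (at 3.3 m from the right end) (the support reaction has zero arm there).
Beam weight: 12 × 9.8 = 117.6 N down at 2.35 m → arm 0.95 m, τ = 117.6 × 0.95 = 111.7 N·m clockwise.
Sack of grain: 23 × 9.8 = 225.4 N down at 0.3 m → arm 3 m, τ = 225.4 × 3 = 676.2 N·m clockwise.
Weight: 35 × 9.8 = 343 N down at 4.45 m → arm 1.15 m, τ = 343 × 1.15 = 394.4 N·m counterclockwise.
Net moment of existing loads = 393.5 N·m clockwise.
The bag of cement weighs 31 × 9.8 = 303.8 N and must supply an equal counterclockwise moment, so its lever arm about the pivot is 393.5 / 303.8 = 1.3 m.
That puts it at 3.3 + 1.3 = 4.6 m from the right end.

x ≈ 4.6 m from the right end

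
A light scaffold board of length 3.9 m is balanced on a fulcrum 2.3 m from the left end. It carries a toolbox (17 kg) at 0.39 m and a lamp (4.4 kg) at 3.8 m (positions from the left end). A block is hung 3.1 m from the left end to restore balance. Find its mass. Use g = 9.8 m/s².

Sum moments about the fulcrum (at 2.3 m from the left end) (the support reaction has zero arm there).
Toolbox: 17 × 9.8 = 166.6 N down at 0.39 m → arm 1.91 m, τ = 166.6 × 1.91 = 318.2 N·m counterclockwise.
Lamp: 4.4 × 9.8 = 43.12 N down at 3.8 m → arm 1.5 m, τ = 43.12 × 1.5 = 64.68 N·m clockwise.
Net moment of known loads = 253.5 N·m counterclockwise.
An unknown mass m at 3.1 m has arm 0.8 m; its moment is m·g·0.8 clockwise.
Στ = 0 ⇒ m × 9.8 × 0.8 = 253.5 ⇒ m = 253.5 / (9.8 × 0.8) = 32.3 kg.

m ≈ 32.3 kg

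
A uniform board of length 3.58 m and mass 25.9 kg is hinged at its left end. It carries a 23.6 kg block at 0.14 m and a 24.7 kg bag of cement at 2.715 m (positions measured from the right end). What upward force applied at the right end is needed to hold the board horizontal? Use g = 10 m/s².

F ≈ 416 N

Taking torques about the left end:
Beam weight: 25.9 × 10 = 259 N down at 1.79 m → arm 1.79 m, τ = 259 × 1.79 = 463.6 N·m clockwise.
Block: 23.6 × 10 = 236 N down at 0.14 m → arm 3.44 m, τ = 236 × 3.44 = 811.8 N·m clockwise.
Bag of cement: 24.7 × 10 = 247 N down at 2.715 m → arm 0.865 m, τ = 247 × 0.865 = 213.7 N·m clockwise.
Net moment of the loads = 1489 N·m clockwise.
The upward force F acts at the right end, arm 3.58 m, giving F × 3.58 counterclockwise.
For rotational equilibrium, F × 3.58 = 1489, so F = 1489 / 3.58 = 416 N.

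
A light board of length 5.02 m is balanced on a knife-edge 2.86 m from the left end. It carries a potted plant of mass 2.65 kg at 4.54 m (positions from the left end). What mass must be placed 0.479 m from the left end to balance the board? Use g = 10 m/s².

Choose the knife-edge (at 2.86 m from the left end) as the axis so the support reaction has zero arm there.
Potted plant: 2.65 × 10 = 26.5 N down at 4.54 m → arm 1.68 m, τ = 26.5 × 1.68 = 44.52 N·m clockwise.
Net moment of known loads = 44.52 N·m clockwise.
An unknown mass m at 0.479 m has arm 2.381 m; its moment is m·g·2.381 counterclockwise.
For rotational equilibrium, m × 10 × 2.381 = 44.52, so m = 44.52 / (10 × 2.381) = 1.87 kg.

m ≈ 1.87 kg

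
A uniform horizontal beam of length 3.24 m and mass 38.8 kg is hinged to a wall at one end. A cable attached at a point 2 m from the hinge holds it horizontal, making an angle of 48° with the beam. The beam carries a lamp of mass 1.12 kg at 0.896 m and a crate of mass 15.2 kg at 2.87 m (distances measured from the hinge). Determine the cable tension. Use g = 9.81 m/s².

Choose the hinge as the axis so the unknown hinge reaction has zero arm there.
Beam weight: 38.8 × 9.81 = 380.6 N down at 1.62 m → arm 1.62 m, τ = 380.6 × 1.62 = 616.6 N·m clockwise.
Lamp: 1.12 × 9.81 = 10.99 N down at 0.896 m → arm 0.896 m, τ = 10.99 × 0.896 = 9.847 N·m clockwise.
Crate: 15.2 × 9.81 = 149.1 N down at 2.87 m → arm 2.87 m, τ = 149.1 × 2.87 = 427.9 N·m clockwise.
Total clockwise load moment = 1054 N·m.
The cable tension T acts at 2 m; only its component perpendicular to the beam, T sinθ, produces torque. sin 48° = 0.7431.
Balancing moments: T × 2 × 0.7431 = 1054, giving T = 1054 / 1.486 = 709 N.

T ≈ 709 N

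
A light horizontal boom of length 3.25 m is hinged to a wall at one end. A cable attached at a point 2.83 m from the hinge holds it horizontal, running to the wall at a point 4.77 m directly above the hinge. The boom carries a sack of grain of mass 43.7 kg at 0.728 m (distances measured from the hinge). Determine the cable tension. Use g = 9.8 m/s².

T ≈ 128 N

About the hinge:
Sack of grain: 43.7 × 9.8 = 428.3 N down at 0.728 m → arm 0.728 m, τ = 428.3 × 0.728 = 311.8 N·m clockwise.
Total clockwise load moment = 311.8 N·m.
The cable tension T acts at 2.83 m; only its component perpendicular to the boom, T sinθ, produces torque. sinθ = h/√(h²+d²) = 4.77/√(4.77²+2.83²) = 0.86.
For rotational equilibrium, T × 2.83 × 0.86 = 311.8, so T = 311.8 / 2.434 = 128 N.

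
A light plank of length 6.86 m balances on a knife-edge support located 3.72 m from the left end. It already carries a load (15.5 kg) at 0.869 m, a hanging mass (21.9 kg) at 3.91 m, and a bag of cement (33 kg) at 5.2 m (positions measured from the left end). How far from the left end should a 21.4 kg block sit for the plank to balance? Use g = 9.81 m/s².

Choose the knife-edge support (at 3.72 m from the left end) as the axis so the support reaction has zero arm there.
Load: 15.5 × 9.81 = 152.1 N down at 0.869 m → arm 2.851 m, τ = 152.1 × 2.851 = 433.6 N·m counterclockwise.
Hanging mass: 21.9 × 9.81 = 214.8 N down at 3.91 m → arm 0.19 m, τ = 214.8 × 0.19 = 40.81 N·m clockwise.
Bag of cement: 33 × 9.81 = 323.7 N down at 5.2 m → arm 1.48 m, τ = 323.7 × 1.48 = 479.1 N·m clockwise.
Net moment of existing loads = 86.31 N·m clockwise.
The block weighs 21.4 × 9.81 = 209.9 N and must supply an equal counterclockwise moment, so its lever arm about the knife-edge support is 86.31 / 209.9 = 0.411 m.
That puts it at 3.72 − 0.411 = 3.31 m from the left end.

x ≈ 3.31 m from the left end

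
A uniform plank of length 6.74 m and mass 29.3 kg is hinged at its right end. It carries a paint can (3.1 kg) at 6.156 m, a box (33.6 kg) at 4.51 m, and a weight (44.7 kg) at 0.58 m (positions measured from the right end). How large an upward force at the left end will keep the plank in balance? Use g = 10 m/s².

Take moments about the right end.
Beam weight: 29.3 × 10 = 293 N down at 3.37 m → arm 3.37 m, τ = 293 × 3.37 = 987.4 N·m counterclockwise.
Paint can: 3.1 × 10 = 31 N down at 6.156 m → arm 6.156 m, τ = 31 × 6.156 = 190.8 N·m counterclockwise.
Box: 33.6 × 10 = 336 N down at 4.51 m → arm 4.51 m, τ = 336 × 4.51 = 1515 N·m counterclockwise.
Weight: 44.7 × 10 = 447 N down at 0.58 m → arm 0.58 m, τ = 447 × 0.58 = 259.3 N·m counterclockwise.
Net moment of the loads = 2952 N·m counterclockwise.
The upward force F acts at the left end, arm 6.74 m, giving F × 6.74 clockwise.
Balancing moments: F × 6.74 = 2952, giving F = 2952 / 6.74 = 438 N.

F ≈ 438 N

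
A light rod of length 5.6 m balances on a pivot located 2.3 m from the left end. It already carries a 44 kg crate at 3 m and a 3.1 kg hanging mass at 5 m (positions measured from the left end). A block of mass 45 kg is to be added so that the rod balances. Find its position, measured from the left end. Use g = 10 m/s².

x ≈ 1.43 m from the left end

Sum moments about the pivot (at 2.3 m from the left end) (the support reaction has zero arm there).
Crate: 44 × 10 = 440 N down at 3 m → arm 0.7 m, τ = 440 × 0.7 = 308 N·m clockwise.
Hanging mass: 3.1 × 10 = 31 N down at 5 m → arm 2.7 m, τ = 31 × 2.7 = 83.7 N·m clockwise.
Net moment of existing loads = 391.7 N·m clockwise.
The block weighs 45 × 10 = 450 N and must supply an equal counterclockwise moment, so its lever arm about the pivot is 391.7 / 450 = 0.87 m.
That puts it at 2.3 − 0.87 = 1.43 m from the left end.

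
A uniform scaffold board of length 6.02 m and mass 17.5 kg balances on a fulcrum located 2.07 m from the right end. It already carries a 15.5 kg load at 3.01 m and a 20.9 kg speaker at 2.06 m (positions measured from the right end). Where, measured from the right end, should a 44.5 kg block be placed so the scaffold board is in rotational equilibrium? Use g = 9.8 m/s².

x ≈ 1.38 m from the right end

About the fulcrum (at 2.07 m from the right end):
Beam weight: 17.5 × 9.8 = 171.5 N down at 3.01 m → arm 0.94 m, τ = 171.5 × 0.94 = 161.2 N·m counterclockwise.
Load: 15.5 × 9.8 = 151.9 N down at 3.01 m → arm 0.94 m, τ = 151.9 × 0.94 = 142.8 N·m counterclockwise.
Speaker: 20.9 × 9.8 = 204.8 N down at 2.06 m → arm 0.01 m, τ = 204.8 × 0.01 = 2.048 N·m clockwise.
Net moment of existing loads = 302 N·m counterclockwise.
The block weighs 44.5 × 9.8 = 436.1 N and must supply an equal clockwise moment, so its lever arm about the fulcrum is 302 / 436.1 = 0.693 m.
That puts it at 2.07 − 0.693 = 1.38 m from the right end.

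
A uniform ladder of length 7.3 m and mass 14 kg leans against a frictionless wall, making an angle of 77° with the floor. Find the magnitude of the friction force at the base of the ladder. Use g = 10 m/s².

Choose the foot of the ladder as the axis so the floor normal and friction both act there and drop out.
Ladder weight 14×10 = 140 N acts at 3.65 m along the ladder; its horizontal arm is 3.65·cos77° = 0.8211 m → τ = 115 N·m clockwise.
Wall normal N acts horizontally at the top; its moment arm is the height L sinθ = 7.3·sin77° = 7.113 m, counterclockwise.
Balancing moments: N × 7.113 = 115, giving N = 16.2 N.
ΣFx = 0: friction at the foot balances the wall's push, so f = N_wall = 16.2 N.

f ≈ 16.2 N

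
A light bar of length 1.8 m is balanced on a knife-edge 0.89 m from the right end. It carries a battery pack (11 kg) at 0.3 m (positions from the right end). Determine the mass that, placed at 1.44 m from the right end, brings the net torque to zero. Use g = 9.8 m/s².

About the knife-edge (at 0.89 m from the right end):
Battery pack: 11 × 9.8 = 107.8 N down at 0.3 m → arm 0.59 m, τ = 107.8 × 0.59 = 63.6 N·m clockwise.
Net moment of known loads = 63.6 N·m clockwise.
An unknown mass m at 1.44 m has arm 0.55 m; its moment is m·g·0.55 counterclockwise.
For rotational equilibrium, m × 9.8 × 0.55 = 63.6, so m = 63.6 / (9.8 × 0.55) = 11.8 kg.

m ≈ 11.8 kg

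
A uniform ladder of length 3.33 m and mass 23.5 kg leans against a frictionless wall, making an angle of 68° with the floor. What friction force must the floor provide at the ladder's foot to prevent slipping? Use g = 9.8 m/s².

Taking torques about the foot of the ladder:
Ladder weight 23.5×9.8 = 230.3 N acts at 1.665 m along the ladder; its horizontal arm is 1.665·cos68° = 0.6237 m → τ = 143.6 N·m clockwise.
Wall normal N acts horizontally at the top; its moment arm is the height L sinθ = 3.33·sin68° = 3.088 m, counterclockwise.
Στ = 0 ⇒ N × 3.088 = 143.6 ⇒ N = 46.5 N.
ΣFx = 0: friction at the foot balances the wall's push, so f = N_wall = 46.5 N.

f ≈ 46.5 N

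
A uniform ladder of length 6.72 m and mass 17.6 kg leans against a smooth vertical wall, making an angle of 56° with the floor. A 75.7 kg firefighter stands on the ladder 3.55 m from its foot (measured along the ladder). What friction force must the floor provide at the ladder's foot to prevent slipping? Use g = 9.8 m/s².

f ≈ 323 N

Choose the foot of the ladder as the axis so the floor normal and friction both act there and drop out.
Ladder weight 17.6×9.8 = 172.5 N acts at 3.36 m along the ladder; its horizontal arm is 3.36·cos56° = 1.879 m → τ = 324.1 N·m clockwise.
Firefighter: 75.7×9.8 = 741.9 N at 3.55 m → arm 1.985 m → τ = 1473 N·m clockwise.
Wall normal N acts horizontally at the top; its moment arm is the height L sinθ = 6.72·sin56° = 5.571 m, counterclockwise.
Setting net torque to zero: N × 5.571 = 1797 → N = 323 N.
ΣFx = 0: friction at the foot balances the wall's push, so f = N_wall = 323 N.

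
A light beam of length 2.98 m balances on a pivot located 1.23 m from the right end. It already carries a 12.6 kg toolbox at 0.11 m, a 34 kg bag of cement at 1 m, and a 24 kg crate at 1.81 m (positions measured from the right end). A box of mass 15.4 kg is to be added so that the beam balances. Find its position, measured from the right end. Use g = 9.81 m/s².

Taking torques about the pivot (at 1.23 m from the right end):
Toolbox: 12.6 × 9.81 = 123.6 N down at 0.11 m → arm 1.12 m, τ = 123.6 × 1.12 = 138.4 N·m clockwise.
Bag of cement: 34 × 9.81 = 333.5 N down at 1 m → arm 0.23 m, τ = 333.5 × 0.23 = 76.7 N·m clockwise.
Crate: 24 × 9.81 = 235.4 N down at 1.81 m → arm 0.58 m, τ = 235.4 × 0.58 = 136.5 N·m counterclockwise.
Net moment of existing loads = 78.6 N·m clockwise.
The box weighs 15.4 × 9.81 = 151.1 N and must supply an equal counterclockwise moment, so its lever arm about the pivot is 78.6 / 151.1 = 0.52 m.
That puts it at 1.23 + 0.52 = 1.75 m from the right end.

x ≈ 1.75 m from the right end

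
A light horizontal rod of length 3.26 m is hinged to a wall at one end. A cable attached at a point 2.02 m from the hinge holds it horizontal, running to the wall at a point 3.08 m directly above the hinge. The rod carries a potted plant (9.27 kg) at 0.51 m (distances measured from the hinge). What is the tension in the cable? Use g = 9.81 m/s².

Take moments about the hinge.
Potted plant: 9.27 × 9.81 = 90.94 N down at 0.51 m → arm 0.51 m, τ = 90.94 × 0.51 = 46.38 N·m clockwise.
Total clockwise load moment = 46.38 N·m.
The cable tension T acts at 2.02 m; only its component perpendicular to the rod, T sinθ, produces torque. sinθ = h/√(h²+d²) = 3.08/√(3.08²+2.02²) = 0.8362.
Στ = 0 ⇒ T × 2.02 × 0.8362 = 46.38 ⇒ T = 46.38 / 1.689 = 27.5 N.

T ≈ 27.5 N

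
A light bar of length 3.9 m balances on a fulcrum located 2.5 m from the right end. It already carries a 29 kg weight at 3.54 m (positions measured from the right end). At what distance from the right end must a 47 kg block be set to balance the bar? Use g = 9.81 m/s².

x ≈ 1.86 m from the right end

Take moments about the fulcrum (at 2.5 m from the right end).
Weight: 29 × 9.81 = 284.5 N down at 3.54 m → arm 1.04 m, τ = 284.5 × 1.04 = 295.9 N·m counterclockwise.
Net moment of existing loads = 295.9 N·m counterclockwise.
The block weighs 47 × 9.81 = 461.1 N and must supply an equal clockwise moment, so its lever arm about the fulcrum is 295.9 / 461.1 = 0.642 m.
That puts it at 2.5 − 0.642 = 1.86 m from the right end.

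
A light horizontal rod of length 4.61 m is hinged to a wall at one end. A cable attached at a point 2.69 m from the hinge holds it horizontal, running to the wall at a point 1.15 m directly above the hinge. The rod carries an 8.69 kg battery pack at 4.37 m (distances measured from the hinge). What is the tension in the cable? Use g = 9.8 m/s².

Taking torques about the hinge:
Battery pack: 8.69 × 9.8 = 85.16 N down at 4.37 m → arm 4.37 m, τ = 85.16 × 4.37 = 372.1 N·m clockwise.
Total clockwise load moment = 372.1 N·m.
The cable tension T acts at 2.69 m; only its component perpendicular to the rod, T sinθ, produces torque. sinθ = h/√(h²+d²) = 1.15/√(1.15²+2.69²) = 0.3931.
For rotational equilibrium, T × 2.69 × 0.3931 = 372.1, so T = 372.1 / 1.057 = 352 N.

T ≈ 352 N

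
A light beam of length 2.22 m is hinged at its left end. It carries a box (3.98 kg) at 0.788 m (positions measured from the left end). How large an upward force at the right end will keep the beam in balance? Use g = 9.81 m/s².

F ≈ 13.9 N

Taking torques about the left end:
Box: 3.98 × 9.81 = 39.04 N down at 0.788 m → arm 0.788 m, τ = 39.04 × 0.788 = 30.76 N·m clockwise.
Net moment of the loads = 30.76 N·m clockwise.
The upward force F acts at the right end, arm 2.22 m, giving F × 2.22 counterclockwise.
For rotational equilibrium, F × 2.22 = 30.76, so F = 30.76 / 2.22 = 13.9 N.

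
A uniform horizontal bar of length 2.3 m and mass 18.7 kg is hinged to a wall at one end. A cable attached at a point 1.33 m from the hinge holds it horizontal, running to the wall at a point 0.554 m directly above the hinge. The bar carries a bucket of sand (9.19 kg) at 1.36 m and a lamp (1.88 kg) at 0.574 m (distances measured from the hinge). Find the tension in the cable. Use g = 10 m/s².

About the hinge:
Beam weight: 18.7 × 10 = 187 N down at 1.15 m → arm 1.15 m, τ = 187 × 1.15 = 215 N·m clockwise.
Bucket of sand: 9.19 × 10 = 91.9 N down at 1.36 m → arm 1.36 m, τ = 91.9 × 1.36 = 125 N·m clockwise.
Lamp: 1.88 × 10 = 18.8 N down at 0.574 m → arm 0.574 m, τ = 18.8 × 0.574 = 10.79 N·m clockwise.
Total clockwise load moment = 350.8 N·m.
The cable tension T acts at 1.33 m; only its component perpendicular to the bar, T sinθ, produces torque. sinθ = h/√(h²+d²) = 0.554/√(0.554²+1.33²) = 0.3845.
Setting net torque to zero: T × 1.33 × 0.3845 = 350.8 → T = 350.8 / 0.5114 = 686 N.

T ≈ 686 N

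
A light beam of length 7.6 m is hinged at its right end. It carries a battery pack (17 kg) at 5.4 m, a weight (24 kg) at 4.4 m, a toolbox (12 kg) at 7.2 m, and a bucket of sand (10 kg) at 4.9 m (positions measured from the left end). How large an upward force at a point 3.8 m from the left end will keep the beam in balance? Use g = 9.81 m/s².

F ≈ 377 N

Choose the right end as the axis so the unknown pivot reaction has zero arm there.
Battery pack: 17 × 9.81 = 166.8 N down at 5.4 m → arm 2.2 m, τ = 166.8 × 2.2 = 367 N·m counterclockwise.
Weight: 24 × 9.81 = 235.4 N down at 4.4 m → arm 3.2 m, τ = 235.4 × 3.2 = 753.3 N·m counterclockwise.
Toolbox: 12 × 9.81 = 117.7 N down at 7.2 m → arm 0.4 m, τ = 117.7 × 0.4 = 47.08 N·m counterclockwise.
Bucket of sand: 10 × 9.81 = 98.1 N down at 4.9 m → arm 2.7 m, τ = 98.1 × 2.7 = 264.9 N·m counterclockwise.
Net moment of the loads = 1432 N·m counterclockwise.
The upward force F acts at a point 3.8 m from the left end, arm 3.8 m, giving F × 3.8 clockwise.
For rotational equilibrium, F × 3.8 = 1432, so F = 1432 / 3.8 = 377 N.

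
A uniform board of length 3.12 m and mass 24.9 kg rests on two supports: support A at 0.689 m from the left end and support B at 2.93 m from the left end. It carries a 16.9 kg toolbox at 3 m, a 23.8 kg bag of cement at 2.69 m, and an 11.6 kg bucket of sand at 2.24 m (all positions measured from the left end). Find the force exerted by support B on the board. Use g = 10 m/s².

Taking torques about support A:
Beam weight: 24.9 × 10 = 249 N down at 1.56 m → arm 0.871 m, τ = 249 × 0.871 = 216.9 N·m clockwise.
Toolbox: 16.9 × 10 = 169 N down at 3 m → arm 2.311 m, τ = 169 × 2.311 = 390.6 N·m clockwise.
Bag of cement: 23.8 × 10 = 238 N down at 2.69 m → arm 2.001 m, τ = 238 × 2.001 = 476.2 N·m clockwise.
Bucket of sand: 11.6 × 10 = 116 N down at 2.24 m → arm 1.551 m, τ = 116 × 1.551 = 179.9 N·m clockwise.
Net load moment about support A = 1264 N·m clockwise.
Reaction R at support B is upward at 2.93 m, arm 2.241 m → moment R × 2.241 counterclockwise.
Στ = 0 ⇒ R × 2.241 = 1264 ⇒ R = 564 N.

R_B ≈ 564 N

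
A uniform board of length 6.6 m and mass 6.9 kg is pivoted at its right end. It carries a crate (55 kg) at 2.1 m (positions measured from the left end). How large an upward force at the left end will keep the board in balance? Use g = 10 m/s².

F ≈ 410 N

Choose the right end as the axis so the unknown pivot reaction has zero arm there.
Beam weight: 6.9 × 10 = 69 N down at 3.3 m → arm 3.3 m, τ = 69 × 3.3 = 227.7 N·m counterclockwise.
Crate: 55 × 10 = 550 N down at 2.1 m → arm 4.5 m, τ = 550 × 4.5 = 2475 N·m counterclockwise.
Net moment of the loads = 2703 N·m counterclockwise.
The upward force F acts at the left end, arm 6.6 m, giving F × 6.6 clockwise.
Στ = 0 ⇒ F × 6.6 = 2703 ⇒ F = 2703 / 6.6 = 410 N.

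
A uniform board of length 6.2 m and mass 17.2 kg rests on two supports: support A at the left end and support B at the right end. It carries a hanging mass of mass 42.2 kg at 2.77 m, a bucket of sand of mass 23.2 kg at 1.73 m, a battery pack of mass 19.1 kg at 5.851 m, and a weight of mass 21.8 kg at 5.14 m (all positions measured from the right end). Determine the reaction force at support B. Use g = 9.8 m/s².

Choose support A as the axis so its reaction then has zero moment arm.
Beam weight: 17.2 × 9.8 = 168.6 N down at 3.1 m → arm 3.1 m, τ = 168.6 × 3.1 = 522.7 N·m clockwise.
Hanging mass: 42.2 × 9.8 = 413.6 N down at 2.77 m → arm 3.43 m, τ = 413.6 × 3.43 = 1419 N·m clockwise.
Bucket of sand: 23.2 × 9.8 = 227.4 N down at 1.73 m → arm 4.47 m, τ = 227.4 × 4.47 = 1016 N·m clockwise.
Battery pack: 19.1 × 9.8 = 187.2 N down at 5.851 m → arm 0.349 m, τ = 187.2 × 0.349 = 65.33 N·m clockwise.
Weight: 21.8 × 9.8 = 213.6 N down at 5.14 m → arm 1.06 m, τ = 213.6 × 1.06 = 226.4 N·m clockwise.
Net load moment about support A = 3249 N·m clockwise.
Reaction R at support B is upward at 0 m, arm 6.2 m → moment R × 6.2 counterclockwise.
For rotational equilibrium, R × 6.2 = 3249, so R = 524 N.

R_B ≈ 524 N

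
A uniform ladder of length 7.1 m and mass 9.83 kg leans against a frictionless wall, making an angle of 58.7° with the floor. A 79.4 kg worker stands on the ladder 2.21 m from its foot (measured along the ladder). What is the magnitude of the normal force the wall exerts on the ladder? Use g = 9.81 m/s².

N_wall ≈ 177 N

About the foot of the ladder:
Ladder weight 9.83×9.81 = 96.43 N acts at 3.55 m along the ladder; its horizontal arm is 3.55·cos58.7° = 1.844 m → τ = 177.8 N·m clockwise.
Worker: 79.4×9.81 = 778.9 N at 2.21 m → arm 1.148 m → τ = 894.2 N·m clockwise.
Wall normal N acts horizontally at the top; its moment arm is the height L sinθ = 7.1·sin58.7° = 6.067 m, counterclockwise.
Setting net torque to zero: N × 6.067 = 1072 → N = 177 N.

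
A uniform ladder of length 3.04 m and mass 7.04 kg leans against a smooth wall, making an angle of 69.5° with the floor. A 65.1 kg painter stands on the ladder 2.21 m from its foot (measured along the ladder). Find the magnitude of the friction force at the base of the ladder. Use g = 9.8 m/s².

f ≈ 186 N

About the foot of the ladder:
Ladder weight 7.04×9.8 = 68.99 N acts at 1.52 m along the ladder; its horizontal arm is 1.52·cos69.5° = 0.5323 m → τ = 36.72 N·m clockwise.
Painter: 65.1×9.8 = 638 N at 2.21 m → arm 0.774 m → τ = 493.8 N·m clockwise.
Wall normal N acts horizontally at the top; its moment arm is the height L sinθ = 3.04·sin69.5° = 2.847 m, counterclockwise.
Setting net torque to zero: N × 2.847 = 530.5 → N = 186 N.
ΣFx = 0: friction at the foot balances the wall's push, so f = N_wall = 186 N.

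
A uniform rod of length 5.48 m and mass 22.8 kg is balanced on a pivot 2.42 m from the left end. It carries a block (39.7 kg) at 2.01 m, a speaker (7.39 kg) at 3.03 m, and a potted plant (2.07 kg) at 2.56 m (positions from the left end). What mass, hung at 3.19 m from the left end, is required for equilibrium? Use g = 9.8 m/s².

m ≈ 5.43 kg

Taking torques about the pivot (at 2.42 m from the left end):
Beam weight: 22.8 × 9.8 = 223.4 N down at 2.74 m → arm 0.32 m, τ = 223.4 × 0.32 = 71.49 N·m clockwise.
Block: 39.7 × 9.8 = 389.1 N down at 2.01 m → arm 0.41 m, τ = 389.1 × 0.41 = 159.5 N·m counterclockwise.
Speaker: 7.39 × 9.8 = 72.42 N down at 3.03 m → arm 0.61 m, τ = 72.42 × 0.61 = 44.18 N·m clockwise.
Potted plant: 2.07 × 9.8 = 20.29 N down at 2.56 m → arm 0.14 m, τ = 20.29 × 0.14 = 2.841 N·m clockwise.
Net moment of known loads = 40.99 N·m counterclockwise.
An unknown mass m at 3.19 m has arm 0.77 m; its moment is m·g·0.77 clockwise.
Setting net torque to zero: m × 9.8 × 0.77 = 40.99 → m = 40.99 / (9.8 × 0.77) = 5.43 kg.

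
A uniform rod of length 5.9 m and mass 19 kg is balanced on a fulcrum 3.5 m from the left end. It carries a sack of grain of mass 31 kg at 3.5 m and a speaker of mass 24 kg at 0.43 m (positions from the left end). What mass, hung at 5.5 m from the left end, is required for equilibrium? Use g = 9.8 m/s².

About the fulcrum (at 3.5 m from the left end):
Beam weight: 19 × 9.8 = 186.2 N down at 2.95 m → arm 0.55 m, τ = 186.2 × 0.55 = 102.4 N·m counterclockwise.
Sack of grain: acts at the fulcrum, moment arm 0 → no torque.
Speaker: 24 × 9.8 = 235.2 N down at 0.43 m → arm 3.07 m, τ = 235.2 × 3.07 = 722.1 N·m counterclockwise.
Net moment of known loads = 824.5 N·m counterclockwise.
An unknown mass m at 5.5 m has arm 2 m; its moment is m·g·2 clockwise.
Στ = 0 ⇒ m × 9.8 × 2 = 824.5 ⇒ m = 824.5 / (9.8 × 2) = 42.1 kg.

m ≈ 42.1 kg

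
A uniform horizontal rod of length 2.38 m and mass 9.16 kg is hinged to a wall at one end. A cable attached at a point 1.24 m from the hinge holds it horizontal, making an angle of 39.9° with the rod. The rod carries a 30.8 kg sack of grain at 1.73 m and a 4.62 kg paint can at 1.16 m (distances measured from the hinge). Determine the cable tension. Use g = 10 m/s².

Taking torques about the hinge:
Beam weight: 9.16 × 10 = 91.6 N down at 1.19 m → arm 1.19 m, τ = 91.6 × 1.19 = 109 N·m clockwise.
Sack of grain: 30.8 × 10 = 308 N down at 1.73 m → arm 1.73 m, τ = 308 × 1.73 = 532.8 N·m clockwise.
Paint can: 4.62 × 10 = 46.2 N down at 1.16 m → arm 1.16 m, τ = 46.2 × 1.16 = 53.59 N·m clockwise.
Total clockwise load moment = 695.4 N·m.
The cable tension T acts at 1.24 m; only its component perpendicular to the rod, T sinθ, produces torque. sin 39.9° = 0.6414.
Στ = 0 ⇒ T × 1.24 × 0.6414 = 695.4 ⇒ T = 695.4 / 0.7953 = 874 N.

T ≈ 874 N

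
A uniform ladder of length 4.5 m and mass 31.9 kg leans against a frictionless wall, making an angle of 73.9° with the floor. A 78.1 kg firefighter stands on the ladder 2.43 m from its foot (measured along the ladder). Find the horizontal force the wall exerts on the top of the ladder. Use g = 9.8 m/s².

About the foot of the ladder:
Ladder weight 31.9×9.8 = 312.6 N acts at 2.25 m along the ladder; its horizontal arm is 2.25·cos73.9° = 0.624 m → τ = 195.1 N·m clockwise.
Firefighter: 78.1×9.8 = 765.4 N at 2.43 m → arm 0.6739 m → τ = 515.8 N·m clockwise.
Wall normal N acts horizontally at the top; its moment arm is the height L sinθ = 4.5·sin73.9° = 4.324 m, counterclockwise.
Στ = 0 ⇒ N × 4.324 = 710.9 ⇒ N = 164 N.

N_wall ≈ 164 N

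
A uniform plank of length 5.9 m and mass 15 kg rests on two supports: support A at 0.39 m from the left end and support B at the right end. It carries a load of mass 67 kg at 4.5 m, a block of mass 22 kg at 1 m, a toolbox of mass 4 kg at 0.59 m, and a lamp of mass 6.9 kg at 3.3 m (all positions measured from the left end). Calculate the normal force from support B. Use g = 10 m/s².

R_B ≈ 632 N

Choose support A as the axis so its reaction then has zero moment arm.
Beam weight: 15 × 10 = 150 N down at 2.95 m → arm 2.56 m, τ = 150 × 2.56 = 384 N·m clockwise.
Load: 67 × 10 = 670 N down at 4.5 m → arm 4.11 m, τ = 670 × 4.11 = 2754 N·m clockwise.
Block: 22 × 10 = 220 N down at 1 m → arm 0.61 m, τ = 220 × 0.61 = 134.2 N·m clockwise.
Toolbox: 4 × 10 = 40 N down at 0.59 m → arm 0.2 m, τ = 40 × 0.2 = 8 N·m clockwise.
Lamp: 6.9 × 10 = 69 N down at 3.3 m → arm 2.91 m, τ = 69 × 2.91 = 200.8 N·m clockwise.
Net load moment about support A = 3481 N·m clockwise.
Reaction R at support B is upward at 5.9 m, arm 5.51 m → moment R × 5.51 counterclockwise.
Balancing moments: R × 5.51 = 3481, giving R = 632 N.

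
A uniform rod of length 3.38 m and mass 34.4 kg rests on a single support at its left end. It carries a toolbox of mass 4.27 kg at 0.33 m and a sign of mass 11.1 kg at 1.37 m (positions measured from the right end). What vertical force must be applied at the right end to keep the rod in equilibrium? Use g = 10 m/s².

Taking torques about the left end:
Beam weight: 34.4 × 10 = 344 N down at 1.69 m → arm 1.69 m, τ = 344 × 1.69 = 581.4 N·m clockwise.
Toolbox: 4.27 × 10 = 42.7 N down at 0.33 m → arm 3.05 m, τ = 42.7 × 3.05 = 130.2 N·m clockwise.
Sign: 11.1 × 10 = 111 N down at 1.37 m → arm 2.01 m, τ = 111 × 2.01 = 223.1 N·m clockwise.
Net moment of the loads = 934.7 N·m clockwise.
The upward force F acts at the right end, arm 3.38 m, giving F × 3.38 counterclockwise.
Balancing moments: F × 3.38 = 934.7, giving F = 934.7 / 3.38 = 277 N.

F ≈ 277 N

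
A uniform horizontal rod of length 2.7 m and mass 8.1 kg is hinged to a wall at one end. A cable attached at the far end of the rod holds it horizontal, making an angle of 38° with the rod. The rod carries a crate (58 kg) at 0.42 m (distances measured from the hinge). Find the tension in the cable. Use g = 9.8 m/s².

T ≈ 208 N

Choose the hinge as the axis so the unknown hinge reaction has zero arm there.
Beam weight: 8.1 × 9.8 = 79.38 N down at 1.35 m → arm 1.35 m, τ = 79.38 × 1.35 = 107.2 N·m clockwise.
Crate: 58 × 9.8 = 568.4 N down at 0.42 m → arm 0.42 m, τ = 568.4 × 0.42 = 238.7 N·m clockwise.
Total clockwise load moment = 345.9 N·m.
The cable tension T acts at 2.7 m; only its component perpendicular to the rod, T sinθ, produces torque. sin 38° = 0.6157.
Balancing moments: T × 2.7 × 0.6157 = 345.9, giving T = 345.9 / 1.662 = 208 N.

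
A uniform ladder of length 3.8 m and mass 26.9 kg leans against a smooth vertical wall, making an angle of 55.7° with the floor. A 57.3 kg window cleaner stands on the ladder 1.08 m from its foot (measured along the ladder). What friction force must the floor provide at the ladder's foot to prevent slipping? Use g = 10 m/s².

f ≈ 203 N

About the foot of the ladder:
Ladder weight 26.9×10 = 269 N acts at 1.9 m along the ladder; its horizontal arm is 1.9·cos55.7° = 1.071 m → τ = 288.1 N·m clockwise.
Window cleaner: 57.3×10 = 573 N at 1.08 m → arm 0.6086 m → τ = 348.7 N·m clockwise.
Wall normal N acts horizontally at the top; its moment arm is the height L sinθ = 3.8·sin55.7° = 3.139 m, counterclockwise.
Στ = 0 ⇒ N × 3.139 = 636.8 ⇒ N = 203 N.
ΣFx = 0: friction at the foot balances the wall's push, so f = N_wall = 203 N.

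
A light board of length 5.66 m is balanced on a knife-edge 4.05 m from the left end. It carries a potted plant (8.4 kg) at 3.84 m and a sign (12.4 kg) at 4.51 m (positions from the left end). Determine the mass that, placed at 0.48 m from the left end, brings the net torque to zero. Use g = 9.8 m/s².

m ≈ 1.1 kg

Sum moments about the knife-edge (at 4.05 m from the left end) (the support reaction has zero arm there).
Potted plant: 8.4 × 9.8 = 82.32 N down at 3.84 m → arm 0.21 m, τ = 82.32 × 0.21 = 17.29 N·m counterclockwise.
Sign: 12.4 × 9.8 = 121.5 N down at 4.51 m → arm 0.46 m, τ = 121.5 × 0.46 = 55.89 N·m clockwise.
Net moment of known loads = 38.6 N·m clockwise.
An unknown mass m at 0.48 m has arm 3.57 m; its moment is m·g·3.57 counterclockwise.
Balancing moments: m × 9.8 × 3.57 = 38.6, giving m = 38.6 / (9.8 × 3.57) = 1.1 kg.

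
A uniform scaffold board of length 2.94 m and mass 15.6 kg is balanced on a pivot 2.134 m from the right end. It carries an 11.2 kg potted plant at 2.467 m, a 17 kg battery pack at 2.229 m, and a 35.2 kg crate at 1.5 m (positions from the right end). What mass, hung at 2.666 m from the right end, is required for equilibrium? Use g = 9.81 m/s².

m ≈ 51.4 kg

Take moments about the pivot (at 2.134 m from the right end).
Beam weight: 15.6 × 9.81 = 153 N down at 1.47 m → arm 0.664 m, τ = 153 × 0.664 = 101.6 N·m clockwise.
Potted plant: 11.2 × 9.81 = 109.9 N down at 2.467 m → arm 0.333 m, τ = 109.9 × 0.333 = 36.6 N·m counterclockwise.
Battery pack: 17 × 9.81 = 166.8 N down at 2.229 m → arm 0.095 m, τ = 166.8 × 0.095 = 15.85 N·m counterclockwise.
Crate: 35.2 × 9.81 = 345.3 N down at 1.5 m → arm 0.634 m, τ = 345.3 × 0.634 = 218.9 N·m clockwise.
Net moment of known loads = 268.1 N·m clockwise.
An unknown mass m at 2.666 m has arm 0.532 m; its moment is m·g·0.532 counterclockwise.
For rotational equilibrium, m × 9.81 × 0.532 = 268.1, so m = 268.1 / (9.81 × 0.532) = 51.4 kg.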